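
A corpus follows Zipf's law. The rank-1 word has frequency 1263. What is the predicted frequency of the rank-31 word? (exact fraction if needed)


Zipf's law: freq(rank) = f1 / rank
f1 = 1263, rank = 31
freq = 1263 / 31
GCD(1263, 31) = 1
Simplified: 1263/31

1263/31


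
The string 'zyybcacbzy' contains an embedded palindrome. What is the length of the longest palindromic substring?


Scanning 'zyybcacbzy' for palindromic substrings.
Substring at positions 3-7: 'bcacb'.
Check: reverse('bcacb') = 'bcacb' -> palindrome confirmed.
Neighbouring characters ('y' / 'z') break symmetry, so it cannot extend further.
No longer palindromic substring exists; longest length = 5

5


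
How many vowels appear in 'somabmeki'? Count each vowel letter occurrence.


Scanning each character of 'somabmeki':
  Position 1: 's' -> consonant (running count: 0)
  Position 2: 'o' -> vowel (running count: 1)
  Position 3: 'm' -> consonant (running count: 1)
  Position 4: 'a' -> vowel (running count: 2)
  Position 5: 'b' -> consonant (running count: 2)
  Position 6: 'm' -> consonant (running count: 2)
  Position 7: 'e' -> vowel (running count: 3)
  Position 8: 'k' -> consonant (running count: 3)
  Position 9: 'i' -> vowel (running count: 4)
Total vowels: 4

4


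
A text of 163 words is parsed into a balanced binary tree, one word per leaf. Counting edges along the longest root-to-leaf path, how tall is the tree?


In a balanced binary tree with n leaves the deepest leaf is ceil(log2(n)) edges below the root.
log2(163) = 7.3487
ceil(7.3487) = 8
height (edges) = 8

8


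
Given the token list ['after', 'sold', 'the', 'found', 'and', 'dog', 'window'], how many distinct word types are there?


Listing all tokens and tracking unique types:
  Token 1: 'after' -> NEW (unique so far: 1)
  Token 2: 'sold' -> NEW (unique so far: 2)
  Token 3: 'the' -> NEW (unique so far: 3)
  Token 4: 'found' -> NEW (unique so far: 4)
  Token 5: 'and' -> NEW (unique so far: 5)
  Token 6: 'dog' -> NEW (unique so far: 6)
  Token 7: 'window' -> NEW (unique so far: 7)
Unique types: ('after', 'and', 'dog', 'found', 'sold', 'the', 'window')
Vocabulary size: 7

7


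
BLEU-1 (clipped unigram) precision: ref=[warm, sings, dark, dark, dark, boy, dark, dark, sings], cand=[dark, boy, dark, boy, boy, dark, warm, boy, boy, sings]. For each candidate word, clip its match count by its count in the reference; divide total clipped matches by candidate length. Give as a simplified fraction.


Reference word counts: {'boy': 1, 'dark': 5, 'sings': 2, 'warm': 1}
Checking each candidate word (with clipping):
  'dark' -> in reference (ref count 5, used 1/5) -> match (matches: 1)
  'boy' -> in reference (ref count 1, used 1/1) -> match (matches: 2)
  'dark' -> in reference (ref count 5, used 2/5) -> match (matches: 3)
  'boy' -> ref count 1 already used up (1/1) -> clipped, no match (matches: 3)
  'boy' -> ref count 1 already used up (1/1) -> clipped, no match (matches: 3)
  'dark' -> in reference (ref count 5, used 3/5) -> match (matches: 4)
  'warm' -> in reference (ref count 1, used 1/1) -> match (matches: 5)
  'boy' -> ref count 1 already used up (1/1) -> clipped, no match (matches: 5)
  'boy' -> ref count 1 already used up (1/1) -> clipped, no match (matches: 5)
  'sings' -> in reference (ref count 2, used 1/2) -> match (matches: 6)
Clipped matches: 6, Candidate length: 10
Precision = 6/10 = 3/5

3/5


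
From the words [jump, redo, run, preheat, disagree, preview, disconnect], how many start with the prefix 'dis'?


Checking each word for prefix 'dis':
  'jump' -> no (count: 0)
  'redo' -> no (count: 0)
  'run' -> no (count: 0)
  'preheat' -> no (count: 0)
  'disagree' -> YES, starts with 'dis' (count: 1)
  'preview' -> no (count: 1)
  'disconnect' -> YES, starts with 'dis' (count: 2)
Total with prefix 'dis': 2

2


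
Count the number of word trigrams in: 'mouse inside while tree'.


Word trigrams from [4] words:
  Trigram 1: (mouse inside while)
  Trigram 2: (inside while tree)
Total word trigrams: 4 - 2 = 2

2


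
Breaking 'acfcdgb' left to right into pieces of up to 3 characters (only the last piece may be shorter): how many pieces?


'acfcdgb' has 7 characters.
Chunking with max size 3:
  Chunk 1: 'acf' (positions 0-2)
  Chunk 2: 'cdg' (positions 3-5)
  Chunk 3: 'b' (positions 6-6)
Total chunks: ceil(7 / 3) = 3

3


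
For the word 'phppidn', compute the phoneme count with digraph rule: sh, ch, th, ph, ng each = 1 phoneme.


Parsing 'phppidn' greedily, digraphs first:
  'ph' -> digraph (1 consonant phoneme) (phonemes so far: 1)
  'p' -> consonant phoneme (phonemes so far: 2)
  'p' -> consonant phoneme (phonemes so far: 3)
  'i' -> vowel phoneme (phonemes so far: 4)
  'd' -> consonant phoneme (phonemes so far: 5)
  'n' -> consonant phoneme (phonemes so far: 6)
Total phonemes: 6

6


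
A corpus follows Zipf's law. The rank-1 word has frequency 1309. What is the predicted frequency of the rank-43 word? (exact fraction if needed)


Zipf's law: freq(rank) = f1 / rank
f1 = 1309, rank = 43
freq = 1309 / 43
GCD(1309, 43) = 1
Simplified: 1309/43

1309/43


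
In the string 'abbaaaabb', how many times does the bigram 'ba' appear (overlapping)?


Scanning 'abbaaaabb' for bigram 'ba':
  Position 0: 'ab' -> no
  Position 1: 'bb' -> no
  Position 2: 'ba' -> MATCH
  Position 3: 'aa' -> no
  Position 4: 'aa' -> no
  Position 5: 'aa' -> no
  Position 6: 'ab' -> no
  Position 7: 'bb' -> no
Total matches: 1

1


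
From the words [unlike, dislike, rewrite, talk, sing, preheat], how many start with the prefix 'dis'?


Checking each word for prefix 'dis':
  'unlike' -> no (count: 0)
  'dislike' -> YES, starts with 'dis' (count: 1)
  'rewrite' -> no (count: 1)
  'talk' -> no (count: 1)
  'sing' -> no (count: 1)
  'preheat' -> no (count: 1)
Total with prefix 'dis': 1

1


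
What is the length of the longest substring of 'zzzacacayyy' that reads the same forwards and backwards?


Scanning 'zzzacacayyy' for palindromic substrings.
Substring at positions 3-7: 'acaca'.
Check: reverse('acaca') = 'acaca' -> palindrome confirmed.
Neighbouring characters ('z' / 'y') break symmetry, so it cannot extend further.
No longer palindromic substring exists; longest length = 5

5


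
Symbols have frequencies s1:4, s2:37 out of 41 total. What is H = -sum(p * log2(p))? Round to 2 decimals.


Computing entropy H = -sum(p_i * log2(p_i)):
  s1: p = 4/41 = 0.0976, -p*log2(p) = 0.3276
  s2: p = 37/41 = 0.9024, -p*log2(p) = 0.1336
H = sum of terms = 0.4612
Rounded to 2 decimals: 0.46

0.46


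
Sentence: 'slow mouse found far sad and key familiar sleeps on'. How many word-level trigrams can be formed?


Word trigrams from [10] words:
  Trigram 1: (slow mouse found)
  Trigram 2: (mouse found far)
  Trigram 3: (found far sad)
  Trigram 4: (far sad and)
  Trigram 5: (sad and key)
  Trigram 6: (and key familiar)
  Trigram 7: (key familiar sleeps)
  Trigram 8: (familiar sleeps on)
Total word trigrams: 10 - 2 = 8

8


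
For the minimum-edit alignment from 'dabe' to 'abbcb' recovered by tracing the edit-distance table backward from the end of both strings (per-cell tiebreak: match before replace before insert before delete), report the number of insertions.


Edit distance = 4. Backtracking from cell (4, 5) with preference match > replace > insert > delete,
then listing the resulting alignment 'dabe' -> 'abbcb' left to right:
  Step 1: replace d->a
  Step 2: replace a->b
  Step 3: keep 'b'
  Step 4: insert 'c' [insertion #1]
  Step 5: replace e->b
Total insertions: 1

1


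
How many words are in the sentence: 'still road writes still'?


Counting words by splitting on spaces:
  Word 1: 'still'
  Word 2: 'road'
  Word 3: 'writes'
  Word 4: 'still'
Total words: 4

4


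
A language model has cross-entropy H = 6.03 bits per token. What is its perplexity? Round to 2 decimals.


Perplexity formula: PP = 2^H
H = 6.03
PP = 2^6.03
Decompose: 2^6.03 = 2^6 * 2^0.03
2^6 = 64, 2^0.03 ~ 1.0210121
PP ~ 64 * 1.0210121 = 65.3447744
Rounded to 2 decimals: 65.34

65.34


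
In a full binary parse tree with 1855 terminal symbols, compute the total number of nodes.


Leaf nodes (terminals): 1855
Internal nodes = n - 1 = 1855 - 1 = 1854
Total = leaves + internal = 1855 + 1854 = 3709

3709


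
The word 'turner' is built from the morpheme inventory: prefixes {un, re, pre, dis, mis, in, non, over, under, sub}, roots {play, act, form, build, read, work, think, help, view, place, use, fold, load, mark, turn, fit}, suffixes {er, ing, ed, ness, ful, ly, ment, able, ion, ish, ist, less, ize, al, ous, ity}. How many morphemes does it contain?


Segmenting 'turner' against the inventory:
  'turn' -> root (morpheme 1)
  'er' -> suffix (morpheme 2)
Total morphemes: 2

2


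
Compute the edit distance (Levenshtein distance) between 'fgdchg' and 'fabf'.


Building DP table for s1='fgdchg' (len 6) and s2='fabf' (len 4):
       f  a  b  f
    0  1  2  3  4
  f 1  0  1  2  3
  g 2  1  1  2  3
  d 3  2  2  2  3
  c 4  3  3  3  3
  h 5  4  4  4  4
  g 6  5  5  5  5
Edit distance = dp[6][4] = 5

5


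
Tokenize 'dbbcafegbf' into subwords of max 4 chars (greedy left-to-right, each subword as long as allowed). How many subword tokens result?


'dbbcafegbf' has 10 characters.
Chunking with max size 4:
  Chunk 1: 'dbbc' (positions 0-3)
  Chunk 2: 'afeg' (positions 4-7)
  Chunk 3: 'bf' (positions 8-9)
Total chunks: ceil(10 / 4) = 3

3


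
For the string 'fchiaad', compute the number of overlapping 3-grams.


String 'fchiaad' has length L = 7.
Number of overlapping n-grams = L - n + 1
Substituting: 7 - 3 + 1 = 5

5


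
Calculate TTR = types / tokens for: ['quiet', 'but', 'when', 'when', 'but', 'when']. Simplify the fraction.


Tokens: 6
Unique types: ('but', 'quiet', 'when') = 3
TTR = 3/6
Simplify: divide both by 3 -> 1/2
TTR = 1/2

1/2


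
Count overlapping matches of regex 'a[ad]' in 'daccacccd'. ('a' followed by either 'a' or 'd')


Pattern: a[ad] means 'a' followed by either 'a' or 'd'.
Scanning 'daccacccd' position-by-position:
  Pos 0: window 'da' -> no
  Pos 1: window 'ac' -> no
  Pos 2: window 'cc' -> no
  Pos 3: window 'ca' -> no
  Pos 4: window 'ac' -> no
  Pos 5: window 'cc' -> no
  Pos 6: window 'cc' -> no
  Pos 7: window 'cd' -> no
  Pos 8: window 'd' -> no
Total matches: 0

0


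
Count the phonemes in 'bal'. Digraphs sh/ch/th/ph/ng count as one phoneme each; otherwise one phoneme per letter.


Parsing 'bal' greedily, digraphs first:
  'b' -> consonant phoneme (phonemes so far: 1)
  'a' -> vowel phoneme (phonemes so far: 2)
  'l' -> consonant phoneme (phonemes so far: 3)
Total phonemes: 3

3


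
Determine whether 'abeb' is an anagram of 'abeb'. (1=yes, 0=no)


Sort characters of 'abeb': 'abbe'
Sort characters of 'abeb': 'abbe'
Sorted forms match -> they ARE anagrams
Result: 1

1


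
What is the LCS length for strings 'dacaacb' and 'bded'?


DP table for LCS of 'dacaacb' and 'bded':
       b  d  e  d
    0  0  0  0  0
  d 0  0  1  1  1
  a 0  0  1  1  1
  c 0  0  1  1  1
  a 0  0  1  1  1
  a 0  0  1  1  1
  c 0  0  1  1  1
  b 0  1  1  1  1
LCS: 'd'
LCS length = 1

1


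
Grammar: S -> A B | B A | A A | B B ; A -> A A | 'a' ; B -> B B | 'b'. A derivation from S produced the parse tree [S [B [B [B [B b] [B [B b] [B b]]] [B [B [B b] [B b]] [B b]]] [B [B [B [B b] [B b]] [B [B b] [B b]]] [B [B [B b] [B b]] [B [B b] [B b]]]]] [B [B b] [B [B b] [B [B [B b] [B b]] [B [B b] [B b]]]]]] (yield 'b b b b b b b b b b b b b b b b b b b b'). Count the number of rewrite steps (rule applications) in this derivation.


Every bracketed nonterminal node [X ...] in the tree is produced by exactly one rule application.
Reading the tree off as a leftmost derivation:
  Step 1: S  =>  B B   (applied S -> B B)
  Step 2: B B  =>  B B B   (applied B -> B B)
  Step 3: B B B  =>  B B B B   (applied B -> B B)
  Step 4: B B B B  =>  B B B B B   (applied B -> B B)
  Step 5: B B B B B  =>  b B B B B   (applied B -> b)
  Step 6: b B B B B  =>  b B B B B B   (applied B -> B B)
  Step 7: b B B B B B  =>  b b B B B B   (applied B -> b)
  Step 8: b b B B B B  =>  b b b B B B   (applied B -> b)
  Step 9: b b b B B B  =>  b b b B B B B   (applied B -> B B)
  Step 10: b b b B B B B  =>  b b b B B B B B   (applied B -> B B)
  Step 11: b b b B B B B B  =>  b b b b B B B B   (applied B -> b)
  Step 12: b b b b B B B B  =>  b b b b b B B B   (applied B -> b)
  Step 13: b b b b b B B B  =>  b b b b b b B B   (applied B -> b)
  Step 14: b b b b b b B B  =>  b b b b b b B B B   (applied B -> B B)
  Step 15: b b b b b b B B B  =>  b b b b b b B B B B   (applied B -> B B)
  Step 16: b b b b b b B B B B  =>  b b b b b b B B B B B   (applied B -> B B)
  Step 17: b b b b b b B B B B B  =>  b b b b b b b B B B B   (applied B -> b)
  Step 18: b b b b b b b B B B B  =>  b b b b b b b b B B B   (applied B -> b)
  Step 19: b b b b b b b b B B B  =>  b b b b b b b b B B B B   (applied B -> B B)
  Step 20: b b b b b b b b B B B B  =>  b b b b b b b b b B B B   (applied B -> b)
  Step 21: b b b b b b b b b B B B  =>  b b b b b b b b b b B B   (applied B -> b)
  Step 22: b b b b b b b b b b B B  =>  b b b b b b b b b b B B B   (applied B -> B B)
  Step 23: b b b b b b b b b b B B B  =>  b b b b b b b b b b B B B B   (applied B -> B B)
  Step 24: b b b b b b b b b b B B B B  =>  b b b b b b b b b b b B B B   (applied B -> b)
  Step 25: b b b b b b b b b b b B B B  =>  b b b b b b b b b b b b B B   (applied B -> b)
  Step 26: b b b b b b b b b b b b B B  =>  b b b b b b b b b b b b B B B   (applied B -> B B)
  Step 27: b b b b b b b b b b b b B B B  =>  b b b b b b b b b b b b b B B   (applied B -> b)
  Step 28: b b b b b b b b b b b b b B B  =>  b b b b b b b b b b b b b b B   (applied B -> b)
  Step 29: b b b b b b b b b b b b b b B  =>  b b b b b b b b b b b b b b B B   (applied B -> B B)
  Step 30: b b b b b b b b b b b b b b B B  =>  b b b b b b b b b b b b b b b B   (applied B -> b)
  Step 31: b b b b b b b b b b b b b b b B  =>  b b b b b b b b b b b b b b b B B   (applied B -> B B)
  Step 32: b b b b b b b b b b b b b b b B B  =>  b b b b b b b b b b b b b b b b B   (applied B -> b)
  Step 33: b b b b b b b b b b b b b b b b B  =>  b b b b b b b b b b b b b b b b B B   (applied B -> B B)
  Step 34: b b b b b b b b b b b b b b b b B B  =>  b b b b b b b b b b b b b b b b B B B   (applied B -> B B)
  Step 35: b b b b b b b b b b b b b b b b B B B  =>  b b b b b b b b b b b b b b b b b B B   (applied B -> b)
  Step 36: b b b b b b b b b b b b b b b b b B B  =>  b b b b b b b b b b b b b b b b b b B   (applied B -> b)
  Step 37: b b b b b b b b b b b b b b b b b b B  =>  b b b b b b b b b b b b b b b b b b B B   (applied B -> B B)
  Step 38: b b b b b b b b b b b b b b b b b b B B  =>  b b b b b b b b b b b b b b b b b b b B   (applied B -> b)
  Step 39: b b b b b b b b b b b b b b b b b b b B  =>  b b b b b b b b b b b b b b b b b b b b   (applied B -> b)
Final yield: b b b b b b b b b b b b b b b b b b b b
Total rewrite steps: 39

39


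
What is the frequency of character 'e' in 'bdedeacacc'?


Scanning 'bdedeacacc' for 'e':
  Position 2: 'e' -> MATCH (count: 1)
  Position 4: 'e' -> MATCH (count: 2)
Total occurrences of 'e': 2

2


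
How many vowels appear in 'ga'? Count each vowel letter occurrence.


Scanning each character of 'ga':
  Position 1: 'g' -> consonant (running count: 0)
  Position 2: 'a' -> vowel (running count: 1)
Total vowels: 1

1


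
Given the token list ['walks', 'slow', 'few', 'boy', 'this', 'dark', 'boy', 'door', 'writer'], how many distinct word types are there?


Listing all tokens and tracking unique types:
  Token 1: 'walks' -> NEW (unique so far: 1)
  Token 2: 'slow' -> NEW (unique so far: 2)
  Token 3: 'few' -> NEW (unique so far: 3)
  Token 4: 'boy' -> NEW (unique so far: 4)
  Token 5: 'this' -> NEW (unique so far: 5)
  Token 6: 'dark' -> NEW (unique so far: 6)
  Token 7: 'boy' -> duplicate (unique so far: 6)
  Token 8: 'door' -> NEW (unique so far: 7)
  Token 9: 'writer' -> NEW (unique so far: 8)
Unique types: ('boy', 'dark', 'door', 'few', 'slow', 'this', 'walks', 'writer')
Vocabulary size: 8

8


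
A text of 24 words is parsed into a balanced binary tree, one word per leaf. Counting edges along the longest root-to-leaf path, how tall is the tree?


In a balanced binary tree with n leaves the deepest leaf is ceil(log2(n)) edges below the root.
log2(24) = 4.5850
ceil(4.5850) = 5
height (edges) = 5

5


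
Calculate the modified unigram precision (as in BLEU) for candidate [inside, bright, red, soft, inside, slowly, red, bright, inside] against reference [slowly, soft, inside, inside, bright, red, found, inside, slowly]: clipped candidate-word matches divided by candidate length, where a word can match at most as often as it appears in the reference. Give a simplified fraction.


Reference word counts: {'bright': 1, 'found': 1, 'inside': 3, 'red': 1, 'slowly': 2, 'soft': 1}
Checking each candidate word (with clipping):
  'inside' -> in reference (ref count 3, used 1/3) -> match (matches: 1)
  'bright' -> in reference (ref count 1, used 1/1) -> match (matches: 2)
  'red' -> in reference (ref count 1, used 1/1) -> match (matches: 3)
  'soft' -> in reference (ref count 1, used 1/1) -> match (matches: 4)
  'inside' -> in reference (ref count 3, used 2/3) -> match (matches: 5)
  'slowly' -> in reference (ref count 2, used 1/2) -> match (matches: 6)
  'red' -> ref count 1 already used up (1/1) -> clipped, no match (matches: 6)
  'bright' -> ref count 1 already used up (1/1) -> clipped, no match (matches: 6)
  'inside' -> in reference (ref count 3, used 3/3) -> match (matches: 7)
Clipped matches: 7, Candidate length: 9
Precision = 7/9

7/9


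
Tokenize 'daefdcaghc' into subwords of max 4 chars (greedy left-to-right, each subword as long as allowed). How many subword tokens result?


'daefdcaghc' has 10 characters.
Chunking with max size 4:
  Chunk 1: 'daef' (positions 0-3)
  Chunk 2: 'dcag' (positions 4-7)
  Chunk 3: 'hc' (positions 8-9)
Total chunks: ceil(10 / 4) = 3

3


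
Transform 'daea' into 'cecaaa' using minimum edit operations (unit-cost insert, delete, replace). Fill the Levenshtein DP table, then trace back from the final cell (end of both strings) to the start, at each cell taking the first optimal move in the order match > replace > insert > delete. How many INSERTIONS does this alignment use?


Edit distance = 4. Backtracking from cell (4, 6) with preference match > replace > insert > delete,
then listing the resulting alignment 'daea' -> 'cecaaa' left to right:
  Step 1: insert 'c' [insertion #1]
  Step 2: insert 'e' [insertion #2]
  Step 3: replace d->c
  Step 4: keep 'a'
  Step 5: replace e->a
  Step 6: keep 'a'
Total insertions: 2

2


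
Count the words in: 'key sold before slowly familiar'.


Counting words by splitting on spaces:
  Word 1: 'key'
  Word 2: 'sold'
  Word 3: 'before'
  Word 4: 'slowly'
  Word 5: 'familiar'
Total words: 5

5


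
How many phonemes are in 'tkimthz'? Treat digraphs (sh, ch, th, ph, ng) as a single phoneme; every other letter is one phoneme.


Parsing 'tkimthz' greedily, digraphs first:
  't' -> consonant phoneme (phonemes so far: 1)
  'k' -> consonant phoneme (phonemes so far: 2)
  'i' -> vowel phoneme (phonemes so far: 3)
  'm' -> consonant phoneme (phonemes so far: 4)
  'th' -> digraph (1 consonant phoneme) (phonemes so far: 5)
  'z' -> consonant phoneme (phonemes so far: 6)
Total phonemes: 6

6


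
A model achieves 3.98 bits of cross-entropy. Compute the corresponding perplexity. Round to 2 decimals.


Perplexity formula: PP = 2^H
H = 3.98
PP = 2^3.98
Decompose: 2^3.98 = 2^3 * 2^0.98
2^3 = 8, 2^0.98 ~ 1.9724654
PP ~ 8 * 1.9724654 = 15.7797232
Rounded to 2 decimals: 15.78

15.78


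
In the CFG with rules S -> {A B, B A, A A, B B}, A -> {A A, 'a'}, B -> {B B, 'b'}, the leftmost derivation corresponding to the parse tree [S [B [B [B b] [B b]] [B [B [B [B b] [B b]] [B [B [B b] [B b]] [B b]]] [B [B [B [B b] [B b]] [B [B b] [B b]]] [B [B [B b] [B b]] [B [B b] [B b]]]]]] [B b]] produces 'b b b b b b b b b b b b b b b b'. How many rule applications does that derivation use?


Every bracketed nonterminal node [X ...] in the tree is produced by exactly one rule application.
Reading the tree off as a leftmost derivation:
  Step 1: S  =>  B B   (applied S -> B B)
  Step 2: B B  =>  B B B   (applied B -> B B)
  Step 3: B B B  =>  B B B B   (applied B -> B B)
  Step 4: B B B B  =>  b B B B   (applied B -> b)
  Step 5: b B B B  =>  b b B B   (applied B -> b)
  Step 6: b b B B  =>  b b B B B   (applied B -> B B)
  Step 7: b b B B B  =>  b b B B B B   (applied B -> B B)
  Step 8: b b B B B B  =>  b b B B B B B   (applied B -> B B)
  Step 9: b b B B B B B  =>  b b b B B B B   (applied B -> b)
  Step 10: b b b B B B B  =>  b b b b B B B   (applied B -> b)
  Step 11: b b b b B B B  =>  b b b b B B B B   (applied B -> B B)
  Step 12: b b b b B B B B  =>  b b b b B B B B B   (applied B -> B B)
  Step 13: b b b b B B B B B  =>  b b b b b B B B B   (applied B -> b)
  Step 14: b b b b b B B B B  =>  b b b b b b B B B   (applied B -> b)
  Step 15: b b b b b b B B B  =>  b b b b b b b B B   (applied B -> b)
  Step 16: b b b b b b b B B  =>  b b b b b b b B B B   (applied B -> B B)
  Step 17: b b b b b b b B B B  =>  b b b b b b b B B B B   (applied B -> B B)
  Step 18: b b b b b b b B B B B  =>  b b b b b b b B B B B B   (applied B -> B B)
  Step 19: b b b b b b b B B B B B  =>  b b b b b b b b B B B B   (applied B -> b)
  Step 20: b b b b b b b b B B B B  =>  b b b b b b b b b B B B   (applied B -> b)
  Step 21: b b b b b b b b b B B B  =>  b b b b b b b b b B B B B   (applied B -> B B)
  Step 22: b b b b b b b b b B B B B  =>  b b b b b b b b b b B B B   (applied B -> b)
  Step 23: b b b b b b b b b b B B B  =>  b b b b b b b b b b b B B   (applied B -> b)
  Step 24: b b b b b b b b b b b B B  =>  b b b b b b b b b b b B B B   (applied B -> B B)
  Step 25: b b b b b b b b b b b B B B  =>  b b b b b b b b b b b B B B B   (applied B -> B B)
  Step 26: b b b b b b b b b b b B B B B  =>  b b b b b b b b b b b b B B B   (applied B -> b)
  Step 27: b b b b b b b b b b b b B B B  =>  b b b b b b b b b b b b b B B   (applied B -> b)
  Step 28: b b b b b b b b b b b b b B B  =>  b b b b b b b b b b b b b B B B   (applied B -> B B)
  Step 29: b b b b b b b b b b b b b B B B  =>  b b b b b b b b b b b b b b B B   (applied B -> b)
  Step 30: b b b b b b b b b b b b b b B B  =>  b b b b b b b b b b b b b b b B   (applied B -> b)
  Step 31: b b b b b b b b b b b b b b b B  =>  b b b b b b b b b b b b b b b b   (applied B -> b)
Final yield: b b b b b b b b b b b b b b b b
Total rewrite steps: 31

31


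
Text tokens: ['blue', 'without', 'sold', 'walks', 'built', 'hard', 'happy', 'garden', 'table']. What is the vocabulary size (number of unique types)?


Listing all tokens and tracking unique types:
  Token 1: 'blue' -> NEW (unique so far: 1)
  Token 2: 'without' -> NEW (unique so far: 2)
  Token 3: 'sold' -> NEW (unique so far: 3)
  Token 4: 'walks' -> NEW (unique so far: 4)
  Token 5: 'built' -> NEW (unique so far: 5)
  Token 6: 'hard' -> NEW (unique so far: 6)
  Token 7: 'happy' -> NEW (unique so far: 7)
  Token 8: 'garden' -> NEW (unique so far: 8)
  Token 9: 'table' -> NEW (unique so far: 9)
Unique types: ('blue', 'built', 'garden', 'happy', 'hard', 'sold', 'table', 'walks', 'without')
Vocabulary size: 9

9


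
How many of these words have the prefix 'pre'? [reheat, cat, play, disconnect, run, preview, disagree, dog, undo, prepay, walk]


Checking each word for prefix 'pre':
  'reheat' -> no (count: 0)
  'cat' -> no (count: 0)
  'play' -> no (count: 0)
  'disconnect' -> no (count: 0)
  'run' -> no (count: 0)
  'preview' -> YES, starts with 'pre' (count: 1)
  'disagree' -> no (count: 1)
  'dog' -> no (count: 1)
  'undo' -> no (count: 1)
  'prepay' -> YES, starts with 'pre' (count: 2)
  'walk' -> no (count: 2)
Total with prefix 'pre': 2

2


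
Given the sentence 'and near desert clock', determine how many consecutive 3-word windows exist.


Word trigrams from [4] words:
  Trigram 1: (and near desert)
  Trigram 2: (near desert clock)
Total word trigrams: 4 - 2 = 2

2


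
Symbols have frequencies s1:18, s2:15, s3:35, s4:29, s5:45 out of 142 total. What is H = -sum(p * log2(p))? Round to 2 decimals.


Computing entropy H = -sum(p_i * log2(p_i)):
  s1: p = 18/142 = 0.1268, -p*log2(p) = 0.3777
  s2: p = 15/142 = 0.1056, -p*log2(p) = 0.3426
  s3: p = 35/142 = 0.2465, -p*log2(p) = 0.4980
  s4: p = 29/142 = 0.2042, -p*log2(p) = 0.4680
  s5: p = 45/142 = 0.3169, -p*log2(p) = 0.5254
H = sum of terms = 2.2117
Rounded to 2 decimals: 2.21

2.21


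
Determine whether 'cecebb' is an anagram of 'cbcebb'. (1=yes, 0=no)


Sort characters of 'cecebb': 'bbccee'
Sort characters of 'cbcebb': 'bbbcce'
Sorted forms differ -> they are NOT anagrams
Result: 0

0


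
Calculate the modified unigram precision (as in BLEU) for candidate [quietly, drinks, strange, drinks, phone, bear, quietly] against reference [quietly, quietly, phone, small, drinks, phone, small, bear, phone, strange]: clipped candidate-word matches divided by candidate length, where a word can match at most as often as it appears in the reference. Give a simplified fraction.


Reference word counts: {'bear': 1, 'drinks': 1, 'phone': 3, 'quietly': 2, 'small': 2, 'strange': 1}
Checking each candidate word (with clipping):
  'quietly' -> in reference (ref count 2, used 1/2) -> match (matches: 1)
  'drinks' -> in reference (ref count 1, used 1/1) -> match (matches: 2)
  'strange' -> in reference (ref count 1, used 1/1) -> match (matches: 3)
  'drinks' -> ref count 1 already used up (1/1) -> clipped, no match (matches: 3)
  'phone' -> in reference (ref count 3, used 1/3) -> match (matches: 4)
  'bear' -> in reference (ref count 1, used 1/1) -> match (matches: 5)
  'quietly' -> in reference (ref count 2, used 2/2) -> match (matches: 6)
Clipped matches: 6, Candidate length: 7
Precision = 6/7

6/7


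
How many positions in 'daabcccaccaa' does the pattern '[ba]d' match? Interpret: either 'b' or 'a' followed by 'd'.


Pattern: [ba]d means either 'b' or 'a' followed by 'd'.
Scanning 'daabcccaccaa' position-by-position:
  Pos 0: window 'da' -> no
  Pos 1: window 'aa' -> no
  Pos 2: window 'ab' -> no
  Pos 3: window 'bc' -> no
  Pos 4: window 'cc' -> no
  Pos 5: window 'cc' -> no
  Pos 6: window 'ca' -> no
  Pos 7: window 'ac' -> no
  Pos 8: window 'cc' -> no
  Pos 9: window 'ca' -> no
  Pos 10: window 'aa' -> no
  Pos 11: window 'a' -> no
Total matches: 0

0


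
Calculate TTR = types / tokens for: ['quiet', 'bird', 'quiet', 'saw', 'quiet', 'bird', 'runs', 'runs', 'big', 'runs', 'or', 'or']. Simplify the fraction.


Tokens: 12
Unique types: ('big', 'bird', 'or', 'quiet', 'runs', 'saw') = 6
TTR = 6/12
Simplify: divide both by 6 -> 1/2
TTR = 1/2

1/2


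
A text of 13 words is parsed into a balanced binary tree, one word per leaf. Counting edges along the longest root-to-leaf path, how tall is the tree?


In a balanced binary tree with n leaves the deepest leaf is ceil(log2(n)) edges below the root.
log2(13) = 3.7004
ceil(3.7004) = 4
height (edges) = 4

4


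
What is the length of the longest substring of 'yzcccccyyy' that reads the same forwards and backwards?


Scanning 'yzcccccyyy' for palindromic substrings.
Substring at positions 2-6: 'ccccc'.
Check: reverse('ccccc') = 'ccccc' -> palindrome confirmed.
Neighbouring characters ('z' / 'y') break symmetry, so it cannot extend further.
No longer palindromic substring exists; longest length = 5

5


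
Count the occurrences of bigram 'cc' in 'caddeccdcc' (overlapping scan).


Scanning 'caddeccdcc' for bigram 'cc':
  Position 0: 'ca' -> no
  Position 1: 'ad' -> no
  Position 2: 'dd' -> no
  Position 3: 'de' -> no
  Position 4: 'ec' -> no
  Position 5: 'cc' -> MATCH
  Position 6: 'cd' -> no
  Position 7: 'dc' -> no
  Position 8: 'cc' -> MATCH
Total matches: 2

2


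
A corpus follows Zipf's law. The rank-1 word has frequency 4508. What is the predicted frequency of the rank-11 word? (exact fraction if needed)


Zipf's law: freq(rank) = f1 / rank
f1 = 4508, rank = 11
freq = 4508 / 11
GCD(4508, 11) = 1
Simplified: 4508/11

4508/11


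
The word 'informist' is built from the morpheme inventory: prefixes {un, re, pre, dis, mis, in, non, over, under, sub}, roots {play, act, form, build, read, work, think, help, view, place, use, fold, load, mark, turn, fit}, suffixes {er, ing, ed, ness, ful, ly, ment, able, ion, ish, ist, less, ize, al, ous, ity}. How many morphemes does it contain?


Segmenting 'informist' against the inventory:
  'in' -> prefix (morpheme 1)
  'form' -> root (morpheme 2)
  'ist' -> suffix (morpheme 3)
Total morphemes: 3

3


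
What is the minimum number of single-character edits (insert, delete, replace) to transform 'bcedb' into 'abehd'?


Building DP table for s1='bcedb' (len 5) and s2='abehd' (len 5):
       a  b  e  h  d
    0  1  2  3  4  5
  b 1  1  1  2  3  4
  c 2  2  2  2  3  4
  e 3  3  3  2  3  4
  d 4  4  4  3  3  3
  b 5  5  4  4  4  4
Edit distance = dp[5][5] = 4

4


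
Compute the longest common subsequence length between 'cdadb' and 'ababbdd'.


DP table for LCS of 'cdadb' and 'ababbdd':
       a  b  a  b  b  d  d
    0  0  0  0  0  0  0  0
  c 0  0  0  0  0  0  0  0
  d 0  0  0  0  0  0  1  1
  a 0  1  1  1  1  1  1  1
  d 0  1  1  1  1  1  2  2
  b 0  1  2  2  2  2  2  2
LCS: 'dd'
LCS length = 2

2


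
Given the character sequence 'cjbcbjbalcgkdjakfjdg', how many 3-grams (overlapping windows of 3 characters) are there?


String 'cjbcbjbalcgkdjakfjdg' has length L = 20.
Number of overlapping n-grams = L - n + 1
Substituting: 20 - 3 + 1 = 18

18


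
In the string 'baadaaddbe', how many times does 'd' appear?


Scanning 'baadaaddbe' for 'd':
  Position 3: 'd' -> MATCH (count: 1)
  Position 6: 'd' -> MATCH (count: 2)
  Position 7: 'd' -> MATCH (count: 3)
Total occurrences of 'd': 3

3


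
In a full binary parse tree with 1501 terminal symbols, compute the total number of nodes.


Leaf nodes (terminals): 1501
Internal nodes = n - 1 = 1501 - 1 = 1500
Total = leaves + internal = 1501 + 1500 = 3001

3001


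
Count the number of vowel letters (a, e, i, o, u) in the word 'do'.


Scanning each character of 'do':
  Position 1: 'd' -> consonant (running count: 0)
  Position 2: 'o' -> vowel (running count: 1)
Total vowels: 1

1


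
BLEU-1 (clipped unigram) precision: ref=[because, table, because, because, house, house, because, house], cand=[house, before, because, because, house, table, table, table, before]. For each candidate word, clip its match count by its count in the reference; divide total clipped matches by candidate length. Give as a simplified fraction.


Reference word counts: {'because': 4, 'house': 3, 'table': 1}
Checking each candidate word (with clipping):
  'house' -> in reference (ref count 3, used 1/3) -> match (matches: 1)
  'before' -> not in reference -> no match (matches: 1)
  'because' -> in reference (ref count 4, used 1/4) -> match (matches: 2)
  'because' -> in reference (ref count 4, used 2/4) -> match (matches: 3)
  'house' -> in reference (ref count 3, used 2/3) -> match (matches: 4)
  'table' -> in reference (ref count 1, used 1/1) -> match (matches: 5)
  'table' -> ref count 1 already used up (1/1) -> clipped, no match (matches: 5)
  'table' -> ref count 1 already used up (1/1) -> clipped, no match (matches: 5)
  'before' -> not in reference -> no match (matches: 5)
Clipped matches: 5, Candidate length: 9
Precision = 5/9

5/9


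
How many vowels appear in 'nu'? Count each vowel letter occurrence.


Scanning each character of 'nu':
  Position 1: 'n' -> consonant (running count: 0)
  Position 2: 'u' -> vowel (running count: 1)
Total vowels: 1

1


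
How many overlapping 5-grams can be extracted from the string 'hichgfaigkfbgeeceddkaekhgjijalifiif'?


String 'hichgfaigkfbgeeceddkaekhgjijalifiif' has length L = 35.
Number of overlapping n-grams = L - n + 1
Substituting: 35 - 5 + 1 = 31

31


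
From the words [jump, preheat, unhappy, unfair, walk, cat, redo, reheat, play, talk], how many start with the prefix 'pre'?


Checking each word for prefix 'pre':
  'jump' -> no (count: 0)
  'preheat' -> YES, starts with 'pre' (count: 1)
  'unhappy' -> no (count: 1)
  'unfair' -> no (count: 1)
  'walk' -> no (count: 1)
  'cat' -> no (count: 1)
  'redo' -> no (count: 1)
  'reheat' -> no (count: 1)
  'play' -> no (count: 1)
  'talk' -> no (count: 1)
Total with prefix 'pre': 1

1


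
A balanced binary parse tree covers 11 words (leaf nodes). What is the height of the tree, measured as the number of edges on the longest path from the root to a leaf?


In a balanced binary tree with n leaves the deepest leaf is ceil(log2(n)) edges below the root.
log2(11) = 3.4594
ceil(3.4594) = 4
height (edges) = 4

4


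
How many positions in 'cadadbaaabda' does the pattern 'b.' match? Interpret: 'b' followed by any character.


Pattern: b. means 'b' followed by any character.
Scanning 'cadadbaaabda' position-by-position:
  Pos 0: window 'ca' -> no
  Pos 1: window 'ad' -> no
  Pos 2: window 'da' -> no
  Pos 3: window 'ad' -> no
  Pos 4: window 'db' -> no
  Pos 5: window 'ba' -> MATCH
  Pos 6: window 'aa' -> no
  Pos 7: window 'aa' -> no
  Pos 8: window 'ab' -> no
  Pos 9: window 'bd' -> MATCH
  Pos 10: window 'da' -> no
  Pos 11: window 'a' -> no
Total matches: 2

2


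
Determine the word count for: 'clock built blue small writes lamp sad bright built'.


Counting words by splitting on spaces:
  Word 1: 'clock'
  Word 2: 'built'
  Word 3: 'blue'
  Word 4: 'small'
  Word 5: 'writes'
  Word 6: 'lamp'
  Word 7: 'sad'
  Word 8: 'bright'
  Word 9: 'built'
Total words: 9

9


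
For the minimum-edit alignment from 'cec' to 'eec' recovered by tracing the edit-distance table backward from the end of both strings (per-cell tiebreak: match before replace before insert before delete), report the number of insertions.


Edit distance = 1. Backtracking from cell (3, 3) with preference match > replace > insert > delete,
then listing the resulting alignment 'cec' -> 'eec' left to right:
  Step 1: replace c->e
  Step 2: keep 'e'
  Step 3: keep 'c'
Total insertions: 0

0


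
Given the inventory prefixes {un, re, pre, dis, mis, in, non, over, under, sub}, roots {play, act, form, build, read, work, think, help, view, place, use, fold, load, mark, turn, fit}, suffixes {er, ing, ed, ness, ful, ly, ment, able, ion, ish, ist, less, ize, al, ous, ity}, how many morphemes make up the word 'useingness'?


Segmenting 'useingness' against the inventory:
  'use' -> root (morpheme 1)
  'ing' -> suffix (morpheme 2)
  'ness' -> suffix (morpheme 3)
Total morphemes: 3

3


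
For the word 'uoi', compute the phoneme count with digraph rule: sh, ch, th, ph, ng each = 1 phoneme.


Parsing 'uoi' greedily, digraphs first:
  'u' -> vowel phoneme (phonemes so far: 1)
  'o' -> vowel phoneme (phonemes so far: 2)
  'i' -> vowel phoneme (phonemes so far: 3)
Total phonemes: 3

3


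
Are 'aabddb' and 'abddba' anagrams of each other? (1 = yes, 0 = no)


Sort characters of 'aabddb': 'aabbdd'
Sort characters of 'abddba': 'aabbdd'
Sorted forms match -> they ARE anagrams
Result: 1

1


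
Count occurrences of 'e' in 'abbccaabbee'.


Scanning 'abbccaabbee' for 'e':
  Position 9: 'e' -> MATCH (count: 1)
  Position 10: 'e' -> MATCH (count: 2)
Total occurrences of 'e': 2

2


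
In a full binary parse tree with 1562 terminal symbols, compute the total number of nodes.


Leaf nodes (terminals): 1562
Internal nodes = n - 1 = 1562 - 1 = 1561
Total = leaves + internal = 1562 + 1561 = 3123

3123


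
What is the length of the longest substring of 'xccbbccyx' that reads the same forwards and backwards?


Scanning 'xccbbccyx' for palindromic substrings.
Substring at positions 1-6: 'ccbbcc'.
Check: reverse('ccbbcc') = 'ccbbcc' -> palindrome confirmed.
Neighbouring characters ('x' / 'y') break symmetry, so it cannot extend further.
No longer palindromic substring exists; longest length = 6

6


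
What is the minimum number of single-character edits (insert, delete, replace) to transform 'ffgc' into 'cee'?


Building DP table for s1='ffgc' (len 4) and s2='cee' (len 3):
       c  e  e
    0  1  2  3
  f 1  1  2  3
  f 2  2  2  3
  g 3  3  3  3
  c 4  3  4  4
Edit distance = dp[4][3] = 4

4


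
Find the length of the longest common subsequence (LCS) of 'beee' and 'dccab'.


DP table for LCS of 'beee' and 'dccab':
       d  c  c  a  b
    0  0  0  0  0  0
  b 0  0  0  0  0  1
  e 0  0  0  0  0  1
  e 0  0  0  0  0  1
  e 0  0  0  0  0  1
LCS: 'b'
LCS length = 1

1


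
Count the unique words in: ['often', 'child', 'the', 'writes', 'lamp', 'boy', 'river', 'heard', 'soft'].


Listing all tokens and tracking unique types:
  Token 1: 'often' -> NEW (unique so far: 1)
  Token 2: 'child' -> NEW (unique so far: 2)
  Token 3: 'the' -> NEW (unique so far: 3)
  Token 4: 'writes' -> NEW (unique so far: 4)
  Token 5: 'lamp' -> NEW (unique so far: 5)
  Token 6: 'boy' -> NEW (unique so far: 6)
  Token 7: 'river' -> NEW (unique so far: 7)
  Token 8: 'heard' -> NEW (unique so far: 8)
  Token 9: 'soft' -> NEW (unique so far: 9)
Unique types: ('boy', 'child', 'heard', 'lamp', 'often', 'river', 'soft', 'the', 'writes')
Vocabulary size: 9

9


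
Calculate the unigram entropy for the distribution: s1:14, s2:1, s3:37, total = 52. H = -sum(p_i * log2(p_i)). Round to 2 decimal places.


Computing entropy H = -sum(p_i * log2(p_i)):
  s1: p = 14/52 = 0.2692, -p*log2(p) = 0.5097
  s2: p = 1/52 = 0.0192, -p*log2(p) = 0.1096
  s3: p = 37/52 = 0.7115, -p*log2(p) = 0.3494
H = sum of terms = 0.9687
Rounded to 2 decimals: 0.97

0.97


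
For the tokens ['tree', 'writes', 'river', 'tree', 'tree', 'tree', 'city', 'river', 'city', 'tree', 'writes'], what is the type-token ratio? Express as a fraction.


Tokens: 11
Unique types: ('city', 'river', 'tree', 'writes') = 4
TTR = 4/11
Already in lowest terms.

4/11


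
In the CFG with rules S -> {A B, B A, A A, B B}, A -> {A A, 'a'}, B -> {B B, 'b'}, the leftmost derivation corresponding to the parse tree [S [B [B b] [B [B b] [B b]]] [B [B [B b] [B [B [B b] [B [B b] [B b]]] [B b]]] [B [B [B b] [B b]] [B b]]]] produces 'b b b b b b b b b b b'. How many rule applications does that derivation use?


Every bracketed nonterminal node [X ...] in the tree is produced by exactly one rule application.
Reading the tree off as a leftmost derivation:
  Step 1: S  =>  B B   (applied S -> B B)
  Step 2: B B  =>  B B B   (applied B -> B B)
  Step 3: B B B  =>  b B B   (applied B -> b)
  Step 4: b B B  =>  b B B B   (applied B -> B B)
  Step 5: b B B B  =>  b b B B   (applied B -> b)
  Step 6: b b B B  =>  b b b B   (applied B -> b)
  Step 7: b b b B  =>  b b b B B   (applied B -> B B)
  Step 8: b b b B B  =>  b b b B B B   (applied B -> B B)
  Step 9: b b b B B B  =>  b b b b B B   (applied B -> b)
  Step 10: b b b b B B  =>  b b b b B B B   (applied B -> B B)
  Step 11: b b b b B B B  =>  b b b b B B B B   (applied B -> B B)
  Step 12: b b b b B B B B  =>  b b b b b B B B   (applied B -> b)
  Step 13: b b b b b B B B  =>  b b b b b B B B B   (applied B -> B B)
  Step 14: b b b b b B B B B  =>  b b b b b b B B B   (applied B -> b)
  Step 15: b b b b b b B B B  =>  b b b b b b b B B   (applied B -> b)
  Step 16: b b b b b b b B B  =>  b b b b b b b b B   (applied B -> b)
  Step 17: b b b b b b b b B  =>  b b b b b b b b B B   (applied B -> B B)
  Step 18: b b b b b b b b B B  =>  b b b b b b b b B B B   (applied B -> B B)
  Step 19: b b b b b b b b B B B  =>  b b b b b b b b b B B   (applied B -> b)
  Step 20: b b b b b b b b b B B  =>  b b b b b b b b b b B   (applied B -> b)
  Step 21: b b b b b b b b b b B  =>  b b b b b b b b b b b   (applied B -> b)
Final yield: b b b b b b b b b b b
Total rewrite steps: 21

21


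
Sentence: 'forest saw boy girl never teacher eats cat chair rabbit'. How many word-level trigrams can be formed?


Word trigrams from [10] words:
  Trigram 1: (forest saw boy)
  Trigram 2: (saw boy girl)
  Trigram 3: (boy girl never)
  Trigram 4: (girl never teacher)
  Trigram 5: (never teacher eats)
  Trigram 6: (teacher eats cat)
  Trigram 7: (eats cat chair)
  Trigram 8: (cat chair rabbit)
Total word trigrams: 10 - 2 = 8

8
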